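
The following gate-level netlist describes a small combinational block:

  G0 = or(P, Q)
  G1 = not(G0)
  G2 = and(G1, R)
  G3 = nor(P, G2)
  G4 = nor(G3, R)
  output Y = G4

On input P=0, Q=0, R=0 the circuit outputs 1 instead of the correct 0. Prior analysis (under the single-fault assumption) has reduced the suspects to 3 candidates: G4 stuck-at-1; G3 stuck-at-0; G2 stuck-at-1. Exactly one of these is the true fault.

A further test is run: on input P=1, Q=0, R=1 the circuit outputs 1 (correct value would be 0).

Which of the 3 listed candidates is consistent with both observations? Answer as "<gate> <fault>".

G4 stuck-at-1

Evaluate each candidate on input P=1, Q=0, R=1:
  G4 stuck-at-1: G0=1, G1=0, G2=0, G3=0, G4=1 [stuck-at-1] → 1 — matches
  G3 stuck-at-0: G0=1, G1=0, G2=0, G3=0 [stuck-at-0], G4=0 → 0 — eliminated
  G2 stuck-at-1: G0=1, G1=0, G2=1 [stuck-at-1], G3=0, G4=0 → 0 — eliminated
Only G4 stuck-at-1 reproduces the observed 1.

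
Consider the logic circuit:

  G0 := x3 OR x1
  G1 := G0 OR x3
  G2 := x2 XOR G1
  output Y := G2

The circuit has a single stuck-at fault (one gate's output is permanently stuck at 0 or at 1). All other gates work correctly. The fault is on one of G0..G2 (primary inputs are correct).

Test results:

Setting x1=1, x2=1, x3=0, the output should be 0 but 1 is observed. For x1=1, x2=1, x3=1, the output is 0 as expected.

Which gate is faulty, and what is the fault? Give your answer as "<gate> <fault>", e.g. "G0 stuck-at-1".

G0 stuck-at-0

Fault-free values for test 1 (x1=1, x2=1, x3=0): G0=1, G1=1, G2=0, giving Y=0. Observed 1.
Test 1: faults giving observed 1 are {G0 stuck-at-0, G1 stuck-at-0, G2 stuck-at-1}.
Test 2 (x1=1, x2=1, x3=1): fault-free G0=1, G1=1, G2=0 → 0; observed 0. Eliminates G1 stuck-at-0, G2 stuck-at-1.
Only G0 stuck-at-0 is consistent with every test.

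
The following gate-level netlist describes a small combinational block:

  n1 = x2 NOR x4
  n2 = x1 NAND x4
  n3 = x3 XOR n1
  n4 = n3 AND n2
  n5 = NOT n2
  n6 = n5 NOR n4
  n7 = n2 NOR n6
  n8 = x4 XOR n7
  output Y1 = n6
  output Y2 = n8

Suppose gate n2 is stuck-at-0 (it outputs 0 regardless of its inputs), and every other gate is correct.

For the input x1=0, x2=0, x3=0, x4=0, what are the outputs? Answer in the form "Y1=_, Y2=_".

Propagate with n2 forced: n1=1, n2=0 [stuck-at-0], n3=1, n4=0, n5=1, n6=0, n7=1, n8=1.
So the outputs are Y1=0, Y2=1. (Without the fault they would be Y1=0, Y2=0.)

Y1=0, Y2=1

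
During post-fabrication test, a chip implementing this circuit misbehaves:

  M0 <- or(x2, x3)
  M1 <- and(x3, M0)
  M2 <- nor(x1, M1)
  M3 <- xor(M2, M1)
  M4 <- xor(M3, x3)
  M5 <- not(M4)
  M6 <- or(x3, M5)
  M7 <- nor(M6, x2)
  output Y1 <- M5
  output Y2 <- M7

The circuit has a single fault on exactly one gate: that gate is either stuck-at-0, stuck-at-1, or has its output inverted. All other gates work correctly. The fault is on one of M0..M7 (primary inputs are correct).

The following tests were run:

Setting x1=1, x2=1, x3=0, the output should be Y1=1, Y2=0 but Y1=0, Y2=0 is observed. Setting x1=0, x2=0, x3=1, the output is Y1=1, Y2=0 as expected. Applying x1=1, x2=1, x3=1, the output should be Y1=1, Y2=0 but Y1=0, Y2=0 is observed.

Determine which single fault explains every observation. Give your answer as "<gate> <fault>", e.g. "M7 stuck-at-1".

Fault-free values for test 1 (x1=1, x2=1, x3=0): M0=1, M1=0, M2=0, M3=0, M4=0, M5=1, M6=1, M7=0, giving Y1=1, Y2=0. Observed Y1=0, Y2=0.
Test 1: faults giving observed Y1=0, Y2=0 are {M1 stuck-at-1, M1 inverted output, M2 stuck-at-1, M2 inverted output, M3 stuck-at-1, M3 inverted output, M4 stuck-at-1, M4 inverted output, M5 stuck-at-0, M5 inverted output}.
Test 2 (x1=0, x2=0, x3=1): fault-free M0=1, M1=1, M2=0, M3=1, M4=0, M5=1, M6=1, M7=0 → Y1=1, Y2=0; observed Y1=1, Y2=0. Eliminates M2 stuck-at-1, M2 inverted output, M3 inverted output, M4 stuck-at-1, M4 inverted output, M5 stuck-at-0, M5 inverted output.
Test 3 (x1=1, x2=1, x3=1): fault-free M0=1, M1=1, M2=0, M3=1, M4=0, M5=1, M6=1, M7=0 → Y1=1, Y2=0; observed Y1=0, Y2=0. Eliminates M1 stuck-at-1, M3 stuck-at-1.
Only M1 inverted output is consistent with every test.

M1 inverted output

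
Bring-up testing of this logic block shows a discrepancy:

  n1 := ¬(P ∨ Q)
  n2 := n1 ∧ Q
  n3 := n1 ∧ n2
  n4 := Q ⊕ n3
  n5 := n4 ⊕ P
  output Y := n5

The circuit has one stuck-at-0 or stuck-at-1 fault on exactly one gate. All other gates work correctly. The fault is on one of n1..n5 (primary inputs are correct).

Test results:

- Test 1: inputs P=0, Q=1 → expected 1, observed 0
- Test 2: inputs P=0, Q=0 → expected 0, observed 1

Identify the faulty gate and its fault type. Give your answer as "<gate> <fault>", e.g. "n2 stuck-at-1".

n3 stuck-at-1

Fault-free values for test 1 (P=0, Q=1): n1=0, n2=0, n3=0, n4=1, n5=1, giving Y=1. Observed 0.
Test 1: faults giving observed 0 are {n1 stuck-at-1, n3 stuck-at-1, n4 stuck-at-0, n5 stuck-at-0}.
Test 2 (P=0, Q=0): fault-free n1=1, n2=0, n3=0, n4=0, n5=0 → 0; observed 1. Eliminates n1 stuck-at-1, n4 stuck-at-0, n5 stuck-at-0.
Only n3 stuck-at-1 is consistent with every test.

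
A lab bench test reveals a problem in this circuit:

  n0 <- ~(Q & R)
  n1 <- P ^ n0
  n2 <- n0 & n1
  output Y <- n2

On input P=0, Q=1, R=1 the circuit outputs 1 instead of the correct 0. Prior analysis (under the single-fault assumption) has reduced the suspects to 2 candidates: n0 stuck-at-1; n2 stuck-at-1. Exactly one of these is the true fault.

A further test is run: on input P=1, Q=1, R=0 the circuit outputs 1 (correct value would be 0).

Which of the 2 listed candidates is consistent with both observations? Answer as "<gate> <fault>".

Evaluate each candidate on input P=1, Q=1, R=0:
  n0 stuck-at-1: n0=1 [stuck-at-1], n1=0, n2=0 → 0 — eliminated
  n2 stuck-at-1: n0=1, n1=0, n2=1 [stuck-at-1] → 1 — matches
Only n2 stuck-at-1 reproduces the observed 1.

n2 stuck-at-1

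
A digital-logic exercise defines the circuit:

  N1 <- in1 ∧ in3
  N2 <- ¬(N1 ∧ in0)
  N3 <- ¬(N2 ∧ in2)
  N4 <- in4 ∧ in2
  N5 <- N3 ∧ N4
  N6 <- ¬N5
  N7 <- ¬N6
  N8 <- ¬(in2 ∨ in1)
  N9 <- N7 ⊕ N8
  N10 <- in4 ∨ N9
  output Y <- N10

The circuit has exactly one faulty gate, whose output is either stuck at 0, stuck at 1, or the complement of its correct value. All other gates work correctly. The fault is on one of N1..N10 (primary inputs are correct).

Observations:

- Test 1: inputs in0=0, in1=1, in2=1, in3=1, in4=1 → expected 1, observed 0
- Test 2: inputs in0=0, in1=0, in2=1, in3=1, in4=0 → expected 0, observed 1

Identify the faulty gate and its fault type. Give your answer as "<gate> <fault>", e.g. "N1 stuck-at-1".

Fault-free values for test 1 (in0=0, in1=1, in2=1, in3=1, in4=1): N1=1, N2=1, N3=0, N4=1, N5=0, N6=1, N7=0, N8=0, N9=0, N10=1, giving Y=1. Observed 0.
Test 1: faults giving observed 0 are {N10 stuck-at-0, N10 inverted output}.
Test 2 (in0=0, in1=0, in2=1, in3=1, in4=0): fault-free N1=0, N2=1, N3=0, N4=0, N5=0, N6=1, N7=0, N8=0, N9=0, N10=0 → 0; observed 1. Eliminates N10 stuck-at-0.
Only N10 inverted output is consistent with every test.

N10 inverted output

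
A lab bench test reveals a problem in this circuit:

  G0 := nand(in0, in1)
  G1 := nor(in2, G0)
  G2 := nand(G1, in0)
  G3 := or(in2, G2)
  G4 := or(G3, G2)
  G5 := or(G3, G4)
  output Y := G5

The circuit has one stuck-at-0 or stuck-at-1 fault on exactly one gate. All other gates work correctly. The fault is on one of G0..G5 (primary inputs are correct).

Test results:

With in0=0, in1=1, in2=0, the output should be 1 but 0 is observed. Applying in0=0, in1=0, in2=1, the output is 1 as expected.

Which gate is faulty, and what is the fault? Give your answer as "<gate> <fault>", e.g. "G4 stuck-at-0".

Fault-free values for test 1 (in0=0, in1=1, in2=0): G0=1, G1=0, G2=1, G3=1, G4=1, G5=1, giving Y=1. Observed 0.
Test 1: faults giving observed 0 are {G2 stuck-at-0, G5 stuck-at-0}.
Test 2 (in0=0, in1=0, in2=1): fault-free G0=1, G1=0, G2=1, G3=1, G4=1, G5=1 → 1; observed 1. Eliminates G5 stuck-at-0.
Only G2 stuck-at-0 is consistent with every test.

G2 stuck-at-0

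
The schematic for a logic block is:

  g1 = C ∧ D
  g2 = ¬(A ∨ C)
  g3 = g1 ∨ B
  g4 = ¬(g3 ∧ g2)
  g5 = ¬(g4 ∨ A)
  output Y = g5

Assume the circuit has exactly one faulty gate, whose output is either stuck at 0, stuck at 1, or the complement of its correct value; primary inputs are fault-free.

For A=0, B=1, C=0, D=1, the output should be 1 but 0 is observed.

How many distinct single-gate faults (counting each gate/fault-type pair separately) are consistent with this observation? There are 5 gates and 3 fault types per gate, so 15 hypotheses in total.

Fault-free: g1=0, g2=1, g3=1, g4=0, g5=1 → 1. Observed 0.
  g1: none of the 3 fault types match ✗
  g2: stuck-at-0, inverted output ✓; others ✗
  g3: stuck-at-0, inverted output ✓; others ✗
  g4: stuck-at-1, inverted output ✓; others ✗
  g5: stuck-at-0, inverted output ✓; others ✗
Consistent faults: {g2 stuck-at-0, g2 inverted output, g3 stuck-at-0, g3 inverted output, g4 stuck-at-1, g4 inverted output, g5 stuck-at-0, g5 inverted output} — 8 in all.

8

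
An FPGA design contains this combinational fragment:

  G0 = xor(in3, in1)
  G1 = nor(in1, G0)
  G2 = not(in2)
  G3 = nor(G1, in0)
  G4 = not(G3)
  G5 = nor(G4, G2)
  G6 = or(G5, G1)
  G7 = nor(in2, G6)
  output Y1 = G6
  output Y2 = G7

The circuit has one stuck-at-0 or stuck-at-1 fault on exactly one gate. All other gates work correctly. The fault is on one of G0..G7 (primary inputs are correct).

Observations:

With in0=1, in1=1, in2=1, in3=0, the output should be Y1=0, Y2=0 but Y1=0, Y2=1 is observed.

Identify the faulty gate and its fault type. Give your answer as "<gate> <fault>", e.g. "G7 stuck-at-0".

Fault-free values for test 1 (in0=1, in1=1, in2=1, in3=0): G0=1, G1=0, G2=0, G3=0, G4=1, G5=0, G6=0, G7=0, giving Y1=0, Y2=0. Observed Y1=0, Y2=1.
Test 1: faults giving observed Y1=0, Y2=1 are {G7 stuck-at-1}.
Only G7 stuck-at-1 is consistent with every test.

G7 stuck-at-1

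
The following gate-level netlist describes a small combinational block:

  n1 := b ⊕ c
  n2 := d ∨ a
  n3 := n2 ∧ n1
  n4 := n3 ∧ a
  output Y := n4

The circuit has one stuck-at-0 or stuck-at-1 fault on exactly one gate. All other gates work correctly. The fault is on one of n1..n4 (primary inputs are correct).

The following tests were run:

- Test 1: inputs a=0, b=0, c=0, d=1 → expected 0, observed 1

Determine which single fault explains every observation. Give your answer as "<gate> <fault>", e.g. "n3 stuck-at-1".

Fault-free values for test 1 (a=0, b=0, c=0, d=1): n1=0, n2=1, n3=0, n4=0, giving Y=0. Observed 1.
Test 1: faults giving observed 1 are {n4 stuck-at-1}.
Only n4 stuck-at-1 is consistent with every test.

n4 stuck-at-1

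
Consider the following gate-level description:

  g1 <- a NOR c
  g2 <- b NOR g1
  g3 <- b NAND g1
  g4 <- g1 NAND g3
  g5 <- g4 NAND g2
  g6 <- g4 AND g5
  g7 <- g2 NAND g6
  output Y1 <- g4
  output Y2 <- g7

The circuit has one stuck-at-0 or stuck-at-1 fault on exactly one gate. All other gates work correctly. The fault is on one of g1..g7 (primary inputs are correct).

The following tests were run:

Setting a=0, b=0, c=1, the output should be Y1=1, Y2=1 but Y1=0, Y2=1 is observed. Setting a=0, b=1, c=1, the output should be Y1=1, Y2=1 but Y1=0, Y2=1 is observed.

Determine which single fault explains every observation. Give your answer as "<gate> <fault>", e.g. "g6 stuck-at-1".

Fault-free values for test 1 (a=0, b=0, c=1): g1=0, g2=1, g3=1, g4=1, g5=0, g6=0, g7=1, giving Y1=1, Y2=1. Observed Y1=0, Y2=1.
Test 1: faults giving observed Y1=0, Y2=1 are {g1 stuck-at-1, g4 stuck-at-0}.
Test 2 (a=0, b=1, c=1): fault-free g1=0, g2=0, g3=1, g4=1, g5=1, g6=1, g7=1 → Y1=1, Y2=1; observed Y1=0, Y2=1. Eliminates g1 stuck-at-1.
Only g4 stuck-at-0 is consistent with every test.

g4 stuck-at-0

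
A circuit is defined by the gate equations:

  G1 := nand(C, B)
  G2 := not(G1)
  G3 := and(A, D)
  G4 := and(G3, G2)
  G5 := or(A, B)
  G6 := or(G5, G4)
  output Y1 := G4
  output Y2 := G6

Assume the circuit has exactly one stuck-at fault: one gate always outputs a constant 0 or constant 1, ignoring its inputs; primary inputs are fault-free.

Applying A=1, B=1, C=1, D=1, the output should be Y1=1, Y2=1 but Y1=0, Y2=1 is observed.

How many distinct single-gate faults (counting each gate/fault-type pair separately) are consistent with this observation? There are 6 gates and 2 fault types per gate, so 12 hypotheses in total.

Fault-free: G1=0, G2=1, G3=1, G4=1, G5=1, G6=1 → Y1=1, Y2=1. Observed Y1=0, Y2=1.
  G1 stuck-at-0: output Y1=1, Y2=1 ✗
  G1 stuck-at-1: output Y1=0, Y2=1 ✓
  G2 stuck-at-0: output Y1=0, Y2=1 ✓
  G2 stuck-at-1: output Y1=1, Y2=1 ✗
  G3 stuck-at-0: output Y1=0, Y2=1 ✓
  G3 stuck-at-1: output Y1=1, Y2=1 ✗
  G4 stuck-at-0: output Y1=0, Y2=1 ✓
  G4 stuck-at-1: output Y1=1, Y2=1 ✗
  G5 stuck-at-0: output Y1=1, Y2=1 ✗
  G5 stuck-at-1: output Y1=1, Y2=1 ✗
  G6 stuck-at-0: output Y1=1, Y2=0 ✗
  G6 stuck-at-1: output Y1=1, Y2=1 ✗
Consistent faults: {G1 stuck-at-1, G2 stuck-at-0, G3 stuck-at-0, G4 stuck-at-0} — 4 in all.

4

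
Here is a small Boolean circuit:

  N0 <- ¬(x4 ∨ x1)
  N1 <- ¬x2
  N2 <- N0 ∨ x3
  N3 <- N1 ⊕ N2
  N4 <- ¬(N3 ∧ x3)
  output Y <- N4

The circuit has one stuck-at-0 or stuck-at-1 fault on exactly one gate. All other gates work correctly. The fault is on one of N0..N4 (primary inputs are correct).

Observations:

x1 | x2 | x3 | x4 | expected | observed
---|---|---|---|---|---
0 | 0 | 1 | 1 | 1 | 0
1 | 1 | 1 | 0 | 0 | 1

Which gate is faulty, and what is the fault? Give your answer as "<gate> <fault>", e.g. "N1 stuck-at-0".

Fault-free values for test 1 (x1=0, x2=0, x3=1, x4=1): N0=0, N1=1, N2=1, N3=0, N4=1, giving Y=1. Observed 0.
Test 1: faults giving observed 0 are {N1 stuck-at-0, N2 stuck-at-0, N3 stuck-at-1, N4 stuck-at-0}.
Test 2 (x1=1, x2=1, x3=1, x4=0): fault-free N0=0, N1=0, N2=1, N3=1, N4=0 → 0; observed 1. Eliminates N1 stuck-at-0, N3 stuck-at-1, N4 stuck-at-0.
Only N2 stuck-at-0 is consistent with every test.

N2 stuck-at-0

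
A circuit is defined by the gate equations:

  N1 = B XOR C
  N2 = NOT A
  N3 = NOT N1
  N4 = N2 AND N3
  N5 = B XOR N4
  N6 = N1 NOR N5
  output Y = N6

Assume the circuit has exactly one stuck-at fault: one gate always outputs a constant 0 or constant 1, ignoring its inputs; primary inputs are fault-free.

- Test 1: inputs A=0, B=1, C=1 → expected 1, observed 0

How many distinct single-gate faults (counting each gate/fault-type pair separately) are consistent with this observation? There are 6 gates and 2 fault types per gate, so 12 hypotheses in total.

Fault-free: N1=0, N2=1, N3=1, N4=1, N5=0, N6=1 → 1. Observed 0.
  N1 stuck-at-0: output 1 ✗
  N1 stuck-at-1: output 0 ✓
  N2 stuck-at-0: output 0 ✓
  N2 stuck-at-1: output 1 ✗
  N3 stuck-at-0: output 0 ✓
  N3 stuck-at-1: output 1 ✗
  N4 stuck-at-0: output 0 ✓
  N4 stuck-at-1: output 1 ✗
  N5 stuck-at-0: output 1 ✗
  N5 stuck-at-1: output 0 ✓
  N6 stuck-at-0: output 0 ✓
  N6 stuck-at-1: output 1 ✗
Consistent faults: {N1 stuck-at-1, N2 stuck-at-0, N3 stuck-at-0, N4 stuck-at-0, N5 stuck-at-1, N6 stuck-at-0} — 6 in all.

6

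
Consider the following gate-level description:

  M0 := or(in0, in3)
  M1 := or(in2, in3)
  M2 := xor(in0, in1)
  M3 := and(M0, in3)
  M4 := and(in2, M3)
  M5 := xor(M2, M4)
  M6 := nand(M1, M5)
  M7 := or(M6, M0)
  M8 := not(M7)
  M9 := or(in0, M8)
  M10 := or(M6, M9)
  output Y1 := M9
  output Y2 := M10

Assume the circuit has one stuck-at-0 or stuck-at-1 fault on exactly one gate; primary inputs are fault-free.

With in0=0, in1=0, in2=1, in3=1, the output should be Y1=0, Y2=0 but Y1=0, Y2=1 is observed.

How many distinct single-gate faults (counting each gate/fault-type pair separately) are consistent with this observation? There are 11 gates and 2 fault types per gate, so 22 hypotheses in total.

Fault-free: M0=1, M1=1, M2=0, M3=1, M4=1, M5=1, M6=0, M7=1, M8=0, M9=0, M10=0 → Y1=0, Y2=0. Observed Y1=0, Y2=1.
  M0: stuck-at-0 ✓; others ✗
  M1: stuck-at-0 ✓; others ✗
  M2: stuck-at-1 ✓; others ✗
  M3: stuck-at-0 ✓; others ✗
  M4: stuck-at-0 ✓; others ✗
  M5: stuck-at-0 ✓; others ✗
  M6: stuck-at-1 ✓; others ✗
  M7: none of the 2 fault types match ✗
  M8: none of the 2 fault types match ✗
  M9: none of the 2 fault types match ✗
  M10: stuck-at-1 ✓; others ✗
Consistent faults: {M0 stuck-at-0, M1 stuck-at-0, M2 stuck-at-1, M3 stuck-at-0, M4 stuck-at-0, M5 stuck-at-0, M6 stuck-at-1, M10 stuck-at-1} — 8 in all.

8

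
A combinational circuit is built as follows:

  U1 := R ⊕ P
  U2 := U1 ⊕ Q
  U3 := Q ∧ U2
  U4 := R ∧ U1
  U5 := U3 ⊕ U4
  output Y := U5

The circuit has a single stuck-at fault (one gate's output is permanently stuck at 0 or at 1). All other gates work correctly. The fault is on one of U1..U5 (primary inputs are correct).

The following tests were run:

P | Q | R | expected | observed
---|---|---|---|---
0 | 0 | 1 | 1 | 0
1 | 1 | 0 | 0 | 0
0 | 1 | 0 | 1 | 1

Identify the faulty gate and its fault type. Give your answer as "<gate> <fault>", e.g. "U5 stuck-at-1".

U4 stuck-at-0

Fault-free values for test 1 (P=0, Q=0, R=1): U1=1, U2=1, U3=0, U4=1, U5=1, giving Y=1. Observed 0.
Test 1: faults giving observed 0 are {U1 stuck-at-0, U3 stuck-at-1, U4 stuck-at-0, U5 stuck-at-0}.
Test 2 (P=1, Q=1, R=0): fault-free U1=1, U2=0, U3=0, U4=0, U5=0 → 0; observed 0. Eliminates U1 stuck-at-0, U3 stuck-at-1.
Test 3 (P=0, Q=1, R=0): fault-free U1=0, U2=1, U3=1, U4=0, U5=1 → 1; observed 1. Eliminates U5 stuck-at-0.
Only U4 stuck-at-0 is consistent with every test.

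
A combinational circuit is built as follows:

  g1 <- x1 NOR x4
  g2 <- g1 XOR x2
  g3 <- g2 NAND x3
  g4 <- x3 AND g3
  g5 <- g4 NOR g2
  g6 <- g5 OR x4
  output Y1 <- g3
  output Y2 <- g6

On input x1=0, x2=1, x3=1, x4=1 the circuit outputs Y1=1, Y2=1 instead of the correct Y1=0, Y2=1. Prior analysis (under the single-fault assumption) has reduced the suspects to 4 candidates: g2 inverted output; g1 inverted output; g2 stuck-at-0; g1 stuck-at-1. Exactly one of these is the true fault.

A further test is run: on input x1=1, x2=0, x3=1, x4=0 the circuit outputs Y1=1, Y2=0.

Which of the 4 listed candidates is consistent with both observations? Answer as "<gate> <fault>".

Evaluate each candidate on input x1=1, x2=0, x3=1, x4=0:
  g2 inverted output: g1=0, g2=1 [inverted output], g3=0, g4=0, g5=0, g6=0 → Y1=0, Y2=0 — eliminated
  g1 inverted output: g1=1 [inverted output], g2=1, g3=0, g4=0, g5=0, g6=0 → Y1=0, Y2=0 — eliminated
  g2 stuck-at-0: g1=0, g2=0 [stuck-at-0], g3=1, g4=1, g5=0, g6=0 → Y1=1, Y2=0 — matches
  g1 stuck-at-1: g1=1 [stuck-at-1], g2=1, g3=0, g4=0, g5=0, g6=0 → Y1=0, Y2=0 — eliminated
Only g2 stuck-at-0 reproduces the observed Y1=1, Y2=0.

g2 stuck-at-0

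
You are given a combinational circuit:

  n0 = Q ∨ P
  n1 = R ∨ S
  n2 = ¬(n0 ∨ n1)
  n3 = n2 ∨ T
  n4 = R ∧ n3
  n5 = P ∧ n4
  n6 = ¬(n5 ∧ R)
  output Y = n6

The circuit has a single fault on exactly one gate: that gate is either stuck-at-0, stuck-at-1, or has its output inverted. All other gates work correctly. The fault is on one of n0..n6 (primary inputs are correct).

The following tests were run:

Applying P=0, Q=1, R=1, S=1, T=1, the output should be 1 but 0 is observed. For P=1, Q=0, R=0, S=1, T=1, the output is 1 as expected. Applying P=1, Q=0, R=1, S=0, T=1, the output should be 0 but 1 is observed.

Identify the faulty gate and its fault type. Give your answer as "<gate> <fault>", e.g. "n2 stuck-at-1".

Fault-free values for test 1 (P=0, Q=1, R=1, S=1, T=1): n0=1, n1=1, n2=0, n3=1, n4=1, n5=0, n6=1, giving Y=1. Observed 0.
Test 1: faults giving observed 0 are {n5 stuck-at-1, n5 inverted output, n6 stuck-at-0, n6 inverted output}.
Test 2 (P=1, Q=0, R=0, S=1, T=1): fault-free n0=1, n1=1, n2=0, n3=1, n4=0, n5=0, n6=1 → 1; observed 1. Eliminates n6 stuck-at-0, n6 inverted output.
Test 3 (P=1, Q=0, R=1, S=0, T=1): fault-free n0=1, n1=1, n2=0, n3=1, n4=1, n5=1, n6=0 → 0; observed 1. Eliminates n5 stuck-at-1.
Only n5 inverted output is consistent with every test.

n5 inverted output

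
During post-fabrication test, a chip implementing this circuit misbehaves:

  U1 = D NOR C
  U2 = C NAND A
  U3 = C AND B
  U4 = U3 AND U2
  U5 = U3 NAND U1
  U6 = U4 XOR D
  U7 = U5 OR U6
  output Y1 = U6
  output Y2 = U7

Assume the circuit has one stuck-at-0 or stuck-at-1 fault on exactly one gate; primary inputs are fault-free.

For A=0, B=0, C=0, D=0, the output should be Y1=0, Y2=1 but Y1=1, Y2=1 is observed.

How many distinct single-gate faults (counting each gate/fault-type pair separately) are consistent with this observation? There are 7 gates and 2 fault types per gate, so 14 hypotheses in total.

3

Fault-free: U1=1, U2=1, U3=0, U4=0, U5=1, U6=0, U7=1 → Y1=0, Y2=1. Observed Y1=1, Y2=1.
  U1 stuck-at-0: output Y1=0, Y2=1 ✗
  U1 stuck-at-1: output Y1=0, Y2=1 ✗
  U2 stuck-at-0: output Y1=0, Y2=1 ✗
  U2 stuck-at-1: output Y1=0, Y2=1 ✗
  U3 stuck-at-0: output Y1=0, Y2=1 ✗
  U3 stuck-at-1: output Y1=1, Y2=1 ✓
  U4 stuck-at-0: output Y1=0, Y2=1 ✗
  U4 stuck-at-1: output Y1=1, Y2=1 ✓
  U5 stuck-at-0: output Y1=0, Y2=0 ✗
  U5 stuck-at-1: output Y1=0, Y2=1 ✗
  U6 stuck-at-0: output Y1=0, Y2=1 ✗
  U6 stuck-at-1: output Y1=1, Y2=1 ✓
  U7 stuck-at-0: output Y1=0, Y2=0 ✗
  U7 stuck-at-1: output Y1=0, Y2=1 ✗
Consistent faults: {U3 stuck-at-1, U4 stuck-at-1, U6 stuck-at-1} — 3 in all.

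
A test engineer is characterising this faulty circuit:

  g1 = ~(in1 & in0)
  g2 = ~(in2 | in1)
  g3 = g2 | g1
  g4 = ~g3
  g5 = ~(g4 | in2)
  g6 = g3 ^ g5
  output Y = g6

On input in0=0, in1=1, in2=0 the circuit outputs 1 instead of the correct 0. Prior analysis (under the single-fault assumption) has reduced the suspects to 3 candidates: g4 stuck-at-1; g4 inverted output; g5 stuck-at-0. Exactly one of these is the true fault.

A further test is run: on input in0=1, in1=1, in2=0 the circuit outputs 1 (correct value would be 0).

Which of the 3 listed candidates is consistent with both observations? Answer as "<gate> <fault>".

Evaluate each candidate on input in0=1, in1=1, in2=0:
  g4 stuck-at-1: g1=0, g2=0, g3=0, g4=1 [stuck-at-1], g5=0, g6=0 → 0 — eliminated
  g4 inverted output: g1=0, g2=0, g3=0, g4=0 [inverted output], g5=1, g6=1 → 1 — matches
  g5 stuck-at-0: g1=0, g2=0, g3=0, g4=1, g5=0 [stuck-at-0], g6=0 → 0 — eliminated
Only g4 inverted output reproduces the observed 1.

g4 inverted output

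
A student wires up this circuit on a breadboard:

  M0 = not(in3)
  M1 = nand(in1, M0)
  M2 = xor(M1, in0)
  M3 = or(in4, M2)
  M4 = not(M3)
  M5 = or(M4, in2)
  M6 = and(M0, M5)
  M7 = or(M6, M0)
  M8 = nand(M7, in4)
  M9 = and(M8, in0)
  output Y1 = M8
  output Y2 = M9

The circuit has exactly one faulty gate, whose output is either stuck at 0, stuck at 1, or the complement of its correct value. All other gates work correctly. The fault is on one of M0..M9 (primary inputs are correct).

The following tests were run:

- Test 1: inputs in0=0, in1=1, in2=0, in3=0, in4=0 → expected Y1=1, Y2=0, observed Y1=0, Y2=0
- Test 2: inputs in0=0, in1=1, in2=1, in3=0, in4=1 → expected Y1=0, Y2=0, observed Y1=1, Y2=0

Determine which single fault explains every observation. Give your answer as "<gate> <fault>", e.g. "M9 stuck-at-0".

M8 inverted output

Fault-free values for test 1 (in0=0, in1=1, in2=0, in3=0, in4=0): M0=1, M1=0, M2=0, M3=0, M4=1, M5=1, M6=1, M7=1, M8=1, M9=0, giving Y1=1, Y2=0. Observed Y1=0, Y2=0.
Test 1: faults giving observed Y1=0, Y2=0 are {M8 stuck-at-0, M8 inverted output}.
Test 2 (in0=0, in1=1, in2=1, in3=0, in4=1): fault-free M0=1, M1=0, M2=0, M3=1, M4=0, M5=1, M6=1, M7=1, M8=0, M9=0 → Y1=0, Y2=0; observed Y1=1, Y2=0. Eliminates M8 stuck-at-0.
Only M8 inverted output is consistent with every test.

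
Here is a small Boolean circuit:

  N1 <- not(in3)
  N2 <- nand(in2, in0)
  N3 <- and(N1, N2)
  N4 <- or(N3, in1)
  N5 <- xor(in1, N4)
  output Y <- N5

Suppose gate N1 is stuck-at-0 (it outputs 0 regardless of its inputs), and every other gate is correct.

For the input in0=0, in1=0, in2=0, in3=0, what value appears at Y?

Propagate with N1 forced: N1=0 [stuck-at-0], N2=1, N3=0, N4=0, N5=0.
So Y = 0. (Without the fault it would be 1.)

0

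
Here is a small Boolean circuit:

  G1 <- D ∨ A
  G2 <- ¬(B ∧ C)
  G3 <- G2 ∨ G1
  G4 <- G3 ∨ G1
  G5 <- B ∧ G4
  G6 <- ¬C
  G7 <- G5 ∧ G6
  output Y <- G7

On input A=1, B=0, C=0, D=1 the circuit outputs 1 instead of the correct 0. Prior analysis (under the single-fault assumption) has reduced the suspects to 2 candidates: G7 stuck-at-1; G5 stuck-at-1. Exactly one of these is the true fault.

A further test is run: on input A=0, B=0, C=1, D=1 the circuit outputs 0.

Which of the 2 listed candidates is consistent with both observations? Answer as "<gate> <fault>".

Evaluate each candidate on input A=0, B=0, C=1, D=1:
  G7 stuck-at-1: G1=1, G2=1, G3=1, G4=1, G5=0, G6=0, G7=1 [stuck-at-1] → 1 — eliminated
  G5 stuck-at-1: G1=1, G2=1, G3=1, G4=1, G5=1 [stuck-at-1], G6=0, G7=0 → 0 — matches
Only G5 stuck-at-1 reproduces the observed 0.

G5 stuck-at-1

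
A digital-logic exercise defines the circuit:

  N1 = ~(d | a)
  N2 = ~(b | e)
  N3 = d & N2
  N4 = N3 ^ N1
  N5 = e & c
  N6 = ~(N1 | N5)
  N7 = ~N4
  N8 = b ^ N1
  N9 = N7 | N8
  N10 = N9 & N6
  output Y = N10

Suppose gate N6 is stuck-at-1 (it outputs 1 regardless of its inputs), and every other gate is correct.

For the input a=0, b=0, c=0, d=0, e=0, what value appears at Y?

Propagate with N6 forced: N1=1, N2=1, N3=0, N4=1, N5=0, N6=1 [stuck-at-1], N7=0, N8=1, N9=1, N10=1.
So Y = 1. (Without the fault it would be 0.)

1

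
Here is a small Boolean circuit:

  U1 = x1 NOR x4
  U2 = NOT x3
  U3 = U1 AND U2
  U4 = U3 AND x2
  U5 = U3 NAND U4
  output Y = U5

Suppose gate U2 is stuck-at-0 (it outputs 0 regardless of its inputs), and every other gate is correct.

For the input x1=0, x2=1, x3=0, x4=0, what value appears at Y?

Propagate with U2 forced: U1=1, U2=0 [stuck-at-0], U3=0, U4=0, U5=1.
So Y = 1. (Without the fault it would be 0.)

1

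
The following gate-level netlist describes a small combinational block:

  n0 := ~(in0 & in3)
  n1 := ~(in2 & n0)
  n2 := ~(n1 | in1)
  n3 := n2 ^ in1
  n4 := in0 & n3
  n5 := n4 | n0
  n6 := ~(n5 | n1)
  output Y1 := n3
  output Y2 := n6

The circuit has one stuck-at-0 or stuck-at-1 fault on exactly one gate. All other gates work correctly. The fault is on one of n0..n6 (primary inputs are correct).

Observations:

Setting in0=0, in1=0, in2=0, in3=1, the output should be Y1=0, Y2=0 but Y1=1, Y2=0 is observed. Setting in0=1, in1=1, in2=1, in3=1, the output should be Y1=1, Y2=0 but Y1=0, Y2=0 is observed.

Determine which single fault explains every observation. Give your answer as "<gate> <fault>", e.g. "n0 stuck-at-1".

n2 stuck-at-1

Fault-free values for test 1 (in0=0, in1=0, in2=0, in3=1): n0=1, n1=1, n2=0, n3=0, n4=0, n5=1, n6=0, giving Y1=0, Y2=0. Observed Y1=1, Y2=0.
Test 1: faults giving observed Y1=1, Y2=0 are {n1 stuck-at-0, n2 stuck-at-1, n3 stuck-at-1}.
Test 2 (in0=1, in1=1, in2=1, in3=1): fault-free n0=0, n1=1, n2=0, n3=1, n4=1, n5=1, n6=0 → Y1=1, Y2=0; observed Y1=0, Y2=0. Eliminates n1 stuck-at-0, n3 stuck-at-1.
Only n2 stuck-at-1 is consistent with every test.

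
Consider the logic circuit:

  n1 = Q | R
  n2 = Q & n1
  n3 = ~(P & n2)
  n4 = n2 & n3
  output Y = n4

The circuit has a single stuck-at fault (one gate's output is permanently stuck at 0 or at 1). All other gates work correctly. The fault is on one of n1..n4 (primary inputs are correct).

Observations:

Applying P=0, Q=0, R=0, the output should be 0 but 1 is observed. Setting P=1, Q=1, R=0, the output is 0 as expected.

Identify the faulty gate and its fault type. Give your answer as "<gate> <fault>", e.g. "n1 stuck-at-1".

Fault-free values for test 1 (P=0, Q=0, R=0): n1=0, n2=0, n3=1, n4=0, giving Y=0. Observed 1.
Test 1: faults giving observed 1 are {n2 stuck-at-1, n4 stuck-at-1}.
Test 2 (P=1, Q=1, R=0): fault-free n1=1, n2=1, n3=0, n4=0 → 0; observed 0. Eliminates n4 stuck-at-1.
Only n2 stuck-at-1 is consistent with every test.

n2 stuck-at-1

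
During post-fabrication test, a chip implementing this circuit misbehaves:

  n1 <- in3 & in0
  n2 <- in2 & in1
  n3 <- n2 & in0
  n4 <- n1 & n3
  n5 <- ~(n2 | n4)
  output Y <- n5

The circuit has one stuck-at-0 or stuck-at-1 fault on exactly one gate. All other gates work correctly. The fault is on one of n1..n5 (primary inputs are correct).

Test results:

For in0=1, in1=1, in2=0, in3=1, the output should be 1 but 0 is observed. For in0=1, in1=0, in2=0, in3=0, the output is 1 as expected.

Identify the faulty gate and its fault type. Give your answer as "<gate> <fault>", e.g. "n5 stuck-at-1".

n3 stuck-at-1

Fault-free values for test 1 (in0=1, in1=1, in2=0, in3=1): n1=1, n2=0, n3=0, n4=0, n5=1, giving Y=1. Observed 0.
Test 1: faults giving observed 0 are {n2 stuck-at-1, n3 stuck-at-1, n4 stuck-at-1, n5 stuck-at-0}.
Test 2 (in0=1, in1=0, in2=0, in3=0): fault-free n1=0, n2=0, n3=0, n4=0, n5=1 → 1; observed 1. Eliminates n2 stuck-at-1, n4 stuck-at-1, n5 stuck-at-0.
Only n3 stuck-at-1 is consistent with every test.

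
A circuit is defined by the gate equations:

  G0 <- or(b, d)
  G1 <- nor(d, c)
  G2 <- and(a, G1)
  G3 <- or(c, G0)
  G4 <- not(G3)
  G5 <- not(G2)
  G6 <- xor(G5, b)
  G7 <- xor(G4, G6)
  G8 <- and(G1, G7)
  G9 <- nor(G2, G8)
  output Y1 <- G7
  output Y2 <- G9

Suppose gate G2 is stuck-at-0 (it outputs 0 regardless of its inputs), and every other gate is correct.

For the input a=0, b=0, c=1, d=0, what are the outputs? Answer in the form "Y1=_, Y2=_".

Y1=1, Y2=1

Propagate with G2 forced: G0=0, G1=0, G2=0 [stuck-at-0], G3=1, G4=0, G5=1, G6=1, G7=1, G8=0, G9=1.
So the outputs are Y1=1, Y2=1. (Same as the fault-free value — the fault is masked on this input.)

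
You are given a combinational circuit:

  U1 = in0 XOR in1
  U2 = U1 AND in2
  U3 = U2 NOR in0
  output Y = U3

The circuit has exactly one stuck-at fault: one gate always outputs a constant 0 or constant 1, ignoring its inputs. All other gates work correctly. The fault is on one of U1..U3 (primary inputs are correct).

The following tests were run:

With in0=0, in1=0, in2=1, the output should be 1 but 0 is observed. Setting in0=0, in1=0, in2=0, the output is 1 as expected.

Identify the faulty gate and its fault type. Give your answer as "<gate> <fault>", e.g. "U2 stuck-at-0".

Fault-free values for test 1 (in0=0, in1=0, in2=1): U1=0, U2=0, U3=1, giving Y=1. Observed 0.
Test 1: faults giving observed 0 are {U1 stuck-at-1, U2 stuck-at-1, U3 stuck-at-0}.
Test 2 (in0=0, in1=0, in2=0): fault-free U1=0, U2=0, U3=1 → 1; observed 1. Eliminates U2 stuck-at-1, U3 stuck-at-0.
Only U1 stuck-at-1 is consistent with every test.

U1 stuck-at-1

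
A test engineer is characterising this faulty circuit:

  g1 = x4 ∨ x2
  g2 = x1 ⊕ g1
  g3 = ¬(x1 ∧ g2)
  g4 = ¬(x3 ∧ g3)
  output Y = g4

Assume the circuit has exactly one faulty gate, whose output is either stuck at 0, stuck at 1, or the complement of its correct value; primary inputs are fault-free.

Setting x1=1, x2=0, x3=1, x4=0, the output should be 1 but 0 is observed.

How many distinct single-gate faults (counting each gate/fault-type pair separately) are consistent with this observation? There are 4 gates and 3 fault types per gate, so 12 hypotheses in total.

8

Fault-free: g1=0, g2=1, g3=0, g4=1 → 1. Observed 0.
  g1 stuck-at-0: output 1 ✗
  g1 stuck-at-1: output 0 ✓
  g1 inverted output: output 0 ✓
  g2 stuck-at-0: output 0 ✓
  g2 stuck-at-1: output 1 ✗
  g2 inverted output: output 0 ✓
  g3 stuck-at-0: output 1 ✗
  g3 stuck-at-1: output 0 ✓
  g3 inverted output: output 0 ✓
  g4 stuck-at-0: output 0 ✓
  g4 stuck-at-1: output 1 ✗
  g4 inverted output: output 0 ✓
Consistent faults: {g1 stuck-at-1, g1 inverted output, g2 stuck-at-0, g2 inverted output, g3 stuck-at-1, g3 inverted output, g4 stuck-at-0, g4 inverted output} — 8 in all.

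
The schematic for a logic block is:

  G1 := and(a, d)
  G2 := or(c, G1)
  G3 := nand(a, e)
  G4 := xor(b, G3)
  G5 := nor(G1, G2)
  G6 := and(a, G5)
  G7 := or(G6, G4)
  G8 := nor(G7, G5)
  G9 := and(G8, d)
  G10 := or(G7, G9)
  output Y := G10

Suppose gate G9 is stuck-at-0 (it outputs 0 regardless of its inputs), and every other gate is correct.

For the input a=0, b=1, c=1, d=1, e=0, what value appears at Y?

Propagate with G9 forced: G1=0, G2=1, G3=1, G4=0, G5=0, G6=0, G7=0, G8=1, G9=0 [stuck-at-0], G10=0.
So Y = 0. (Without the fault it would be 1.)

0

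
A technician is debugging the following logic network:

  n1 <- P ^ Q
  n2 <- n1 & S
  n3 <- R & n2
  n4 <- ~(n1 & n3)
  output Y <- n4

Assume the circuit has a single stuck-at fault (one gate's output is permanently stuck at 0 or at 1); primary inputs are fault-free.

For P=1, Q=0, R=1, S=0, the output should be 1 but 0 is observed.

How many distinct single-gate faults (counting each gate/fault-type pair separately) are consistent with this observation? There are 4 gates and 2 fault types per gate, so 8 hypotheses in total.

Fault-free: n1=1, n2=0, n3=0, n4=1 → 1. Observed 0.
  n1 stuck-at-0: output 1 ✗
  n1 stuck-at-1: output 1 ✗
  n2 stuck-at-0: output 1 ✗
  n2 stuck-at-1: output 0 ✓
  n3 stuck-at-0: output 1 ✗
  n3 stuck-at-1: output 0 ✓
  n4 stuck-at-0: output 0 ✓
  n4 stuck-at-1: output 1 ✗
Consistent faults: {n2 stuck-at-1, n3 stuck-at-1, n4 stuck-at-0} — 3 in all.

3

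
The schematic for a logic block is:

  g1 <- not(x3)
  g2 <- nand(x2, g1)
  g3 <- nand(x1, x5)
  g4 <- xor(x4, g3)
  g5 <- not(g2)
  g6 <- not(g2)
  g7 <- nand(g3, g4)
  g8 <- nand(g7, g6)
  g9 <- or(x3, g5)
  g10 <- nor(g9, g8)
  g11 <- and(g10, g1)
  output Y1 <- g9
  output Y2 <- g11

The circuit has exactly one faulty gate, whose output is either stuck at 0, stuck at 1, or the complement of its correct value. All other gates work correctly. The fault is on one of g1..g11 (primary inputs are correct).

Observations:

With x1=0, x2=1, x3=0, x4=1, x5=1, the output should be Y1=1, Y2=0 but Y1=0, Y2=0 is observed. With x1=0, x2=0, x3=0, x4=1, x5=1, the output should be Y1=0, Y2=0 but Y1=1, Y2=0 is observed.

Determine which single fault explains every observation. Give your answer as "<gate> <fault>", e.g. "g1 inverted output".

g2 inverted output

Fault-free values for test 1 (x1=0, x2=1, x3=0, x4=1, x5=1): g1=1, g2=0, g3=1, g4=0, g5=1, g6=1, g7=1, g8=0, g9=1, g10=0, g11=0, giving Y1=1, Y2=0. Observed Y1=0, Y2=0.
Test 1: faults giving observed Y1=0, Y2=0 are {g1 stuck-at-0, g1 inverted output, g2 stuck-at-1, g2 inverted output}.
Test 2 (x1=0, x2=0, x3=0, x4=1, x5=1): fault-free g1=1, g2=1, g3=1, g4=0, g5=0, g6=0, g7=1, g8=1, g9=0, g10=0, g11=0 → Y1=0, Y2=0; observed Y1=1, Y2=0. Eliminates g1 stuck-at-0, g1 inverted output, g2 stuck-at-1.
Only g2 inverted output is consistent with every test.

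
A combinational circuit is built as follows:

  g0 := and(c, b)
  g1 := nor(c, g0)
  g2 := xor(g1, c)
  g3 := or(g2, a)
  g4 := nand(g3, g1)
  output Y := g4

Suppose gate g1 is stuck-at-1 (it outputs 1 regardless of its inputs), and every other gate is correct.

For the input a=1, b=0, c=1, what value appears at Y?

0

Propagate with g1 forced: g0=0, g1=1 [stuck-at-1], g2=0, g3=1, g4=0.
So Y = 0. (Without the fault it would be 1.)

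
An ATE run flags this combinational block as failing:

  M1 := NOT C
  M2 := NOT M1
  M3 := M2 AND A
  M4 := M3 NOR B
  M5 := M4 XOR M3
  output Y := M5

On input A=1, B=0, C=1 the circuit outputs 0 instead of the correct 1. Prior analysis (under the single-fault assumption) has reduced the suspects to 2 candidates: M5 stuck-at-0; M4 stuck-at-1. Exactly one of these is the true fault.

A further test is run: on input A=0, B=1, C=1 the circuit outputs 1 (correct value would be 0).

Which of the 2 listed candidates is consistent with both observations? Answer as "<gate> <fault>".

M4 stuck-at-1

Evaluate each candidate on input A=0, B=1, C=1:
  M5 stuck-at-0: M1=0, M2=1, M3=0, M4=0, M5=0 [stuck-at-0] → 0 — eliminated
  M4 stuck-at-1: M1=0, M2=1, M3=0, M4=1 [stuck-at-1], M5=1 → 1 — matches
Only M4 stuck-at-1 reproduces the observed 1.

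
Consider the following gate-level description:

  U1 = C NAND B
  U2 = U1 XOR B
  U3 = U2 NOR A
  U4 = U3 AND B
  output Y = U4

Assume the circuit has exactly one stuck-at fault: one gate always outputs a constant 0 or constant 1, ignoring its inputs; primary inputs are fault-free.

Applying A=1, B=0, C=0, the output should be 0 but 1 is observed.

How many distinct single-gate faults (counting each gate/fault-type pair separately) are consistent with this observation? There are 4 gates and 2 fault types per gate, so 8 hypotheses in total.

Fault-free: U1=1, U2=1, U3=0, U4=0 → 0. Observed 1.
  U1 stuck-at-0: output 0 ✗
  U1 stuck-at-1: output 0 ✗
  U2 stuck-at-0: output 0 ✗
  U2 stuck-at-1: output 0 ✗
  U3 stuck-at-0: output 0 ✗
  U3 stuck-at-1: output 0 ✗
  U4 stuck-at-0: output 0 ✗
  U4 stuck-at-1: output 1 ✓
Consistent faults: {U4 stuck-at-1} — 1 in all.

1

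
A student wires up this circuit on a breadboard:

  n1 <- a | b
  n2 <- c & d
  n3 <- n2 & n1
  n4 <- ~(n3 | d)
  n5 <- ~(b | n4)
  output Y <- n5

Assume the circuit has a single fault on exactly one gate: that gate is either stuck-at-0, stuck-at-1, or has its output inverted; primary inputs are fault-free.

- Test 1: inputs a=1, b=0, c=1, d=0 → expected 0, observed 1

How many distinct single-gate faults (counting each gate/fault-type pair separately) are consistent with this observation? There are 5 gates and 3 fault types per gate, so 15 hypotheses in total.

Fault-free: n1=1, n2=0, n3=0, n4=1, n5=0 → 0. Observed 1.
  n1: none of the 3 fault types match ✗
  n2: stuck-at-1, inverted output ✓; others ✗
  n3: stuck-at-1, inverted output ✓; others ✗
  n4: stuck-at-0, inverted output ✓; others ✗
  n5: stuck-at-1, inverted output ✓; others ✗
Consistent faults: {n2 stuck-at-1, n2 inverted output, n3 stuck-at-1, n3 inverted output, n4 stuck-at-0, n4 inverted output, n5 stuck-at-1, n5 inverted output} — 8 in all.

8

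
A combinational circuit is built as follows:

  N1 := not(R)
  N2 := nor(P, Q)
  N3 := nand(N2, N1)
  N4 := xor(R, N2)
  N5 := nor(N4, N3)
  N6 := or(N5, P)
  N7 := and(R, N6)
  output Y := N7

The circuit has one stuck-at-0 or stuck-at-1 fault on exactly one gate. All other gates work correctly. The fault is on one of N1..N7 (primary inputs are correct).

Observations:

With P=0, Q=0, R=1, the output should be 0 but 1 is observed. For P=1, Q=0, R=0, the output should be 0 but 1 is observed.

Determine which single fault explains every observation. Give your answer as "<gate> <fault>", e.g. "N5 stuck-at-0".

Fault-free values for test 1 (P=0, Q=0, R=1): N1=0, N2=1, N3=1, N4=0, N5=0, N6=0, N7=0, giving Y=0. Observed 1.
Test 1: faults giving observed 1 are {N1 stuck-at-1, N3 stuck-at-0, N5 stuck-at-1, N6 stuck-at-1, N7 stuck-at-1}.
Test 2 (P=1, Q=0, R=0): fault-free N1=1, N2=0, N3=1, N4=0, N5=0, N6=1, N7=0 → 0; observed 1. Eliminates N1 stuck-at-1, N3 stuck-at-0, N5 stuck-at-1, N6 stuck-at-1.
Only N7 stuck-at-1 is consistent with every test.

N7 stuck-at-1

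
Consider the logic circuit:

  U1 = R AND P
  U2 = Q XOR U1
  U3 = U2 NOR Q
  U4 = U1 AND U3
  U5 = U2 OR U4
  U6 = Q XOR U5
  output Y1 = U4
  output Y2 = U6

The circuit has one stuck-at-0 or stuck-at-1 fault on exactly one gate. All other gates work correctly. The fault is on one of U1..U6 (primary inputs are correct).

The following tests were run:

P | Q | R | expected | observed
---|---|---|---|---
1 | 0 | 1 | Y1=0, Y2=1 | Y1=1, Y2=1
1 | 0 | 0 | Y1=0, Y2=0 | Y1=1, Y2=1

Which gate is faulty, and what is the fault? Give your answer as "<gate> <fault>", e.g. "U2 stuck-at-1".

Fault-free values for test 1 (P=1, Q=0, R=1): U1=1, U2=1, U3=0, U4=0, U5=1, U6=1, giving Y1=0, Y2=1. Observed Y1=1, Y2=1.
Test 1: faults giving observed Y1=1, Y2=1 are {U2 stuck-at-0, U3 stuck-at-1, U4 stuck-at-1}.
Test 2 (P=1, Q=0, R=0): fault-free U1=0, U2=0, U3=1, U4=0, U5=0, U6=0 → Y1=0, Y2=0; observed Y1=1, Y2=1. Eliminates U2 stuck-at-0, U3 stuck-at-1.
Only U4 stuck-at-1 is consistent with every test.

U4 stuck-at-1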